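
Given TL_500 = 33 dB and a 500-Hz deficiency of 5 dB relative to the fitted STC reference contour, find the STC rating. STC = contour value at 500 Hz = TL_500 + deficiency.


By ASTM E413, STC = value of the fitted reference contour at 500 Hz.
Contour value at 500 Hz = TL_500 + deficiency = 33 + 5 = 38
STC = 38


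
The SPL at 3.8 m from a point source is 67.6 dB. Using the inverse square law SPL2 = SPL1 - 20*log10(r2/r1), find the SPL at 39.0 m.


r2/r1 = 39.0/3.8 = 10.2632
Correction = 20*log10(10.2632) = 20.2257 dB
SPL2 = 67.6 - 20.2257 = 47.374 dB


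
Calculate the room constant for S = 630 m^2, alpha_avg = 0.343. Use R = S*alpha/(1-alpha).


R = 630 * 0.343 / (1 - 0.343) = 328.9 m^2


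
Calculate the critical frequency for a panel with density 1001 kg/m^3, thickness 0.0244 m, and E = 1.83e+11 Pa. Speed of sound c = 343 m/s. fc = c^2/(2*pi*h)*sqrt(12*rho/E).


12*rho/E = 12*1001/1.83e+11 = 6.56393e-08
sqrt(12*rho/E) = sqrt(6.56393e-08) = 0.000256202
c^2/(2*pi*h) = 343^2/(2*pi*0.0244) = 767394
fc = 767394 * 0.000256202 = 196.61 Hz


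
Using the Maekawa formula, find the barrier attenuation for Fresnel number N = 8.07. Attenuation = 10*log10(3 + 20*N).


3 + 20*N = 3 + 20*8.07 = 164.4
Att = 10*log10(164.4) = 22.159 dB


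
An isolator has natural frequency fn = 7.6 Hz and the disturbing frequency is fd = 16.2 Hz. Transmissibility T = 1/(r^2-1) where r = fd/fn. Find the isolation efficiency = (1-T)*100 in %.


r = 16.2 / 7.6 = 2.13158
r^2 - 1 = 2.13158^2 - 1 = 3.54363
T = 1/3.54363 = 0.282197
Efficiency = (1 - 0.282197)*100 = 71.78 %


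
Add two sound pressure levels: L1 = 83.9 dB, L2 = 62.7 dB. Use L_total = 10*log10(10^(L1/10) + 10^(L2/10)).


10^(83.9/10) = 2.45471e+08
10^(62.7/10) = 1.86209e+06
Sum = 2.45471e+08 + 1.86209e+06 = 2.47333e+08
L_total = 10*log10(2.47333e+08) = 83.933 dB


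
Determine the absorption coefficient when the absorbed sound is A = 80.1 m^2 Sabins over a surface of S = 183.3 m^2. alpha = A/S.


Absorption coefficient = absorbed power / incident power
alpha = A / S = 80.1 / 183.3 = 0.43699


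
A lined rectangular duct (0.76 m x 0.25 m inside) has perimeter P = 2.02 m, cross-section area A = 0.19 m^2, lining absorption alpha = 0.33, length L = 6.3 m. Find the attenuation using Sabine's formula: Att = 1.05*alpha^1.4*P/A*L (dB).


alpha^1.4 = 0.33^1.4 = 0.211797
Attenuation rate = 1.05 * alpha^1.4 * P / A
= 1.05 * 0.211797 * 2.02 / 0.19 = 2.36432 dB/m
Total Att = 2.36432 * 6.3 = 14.895 dB


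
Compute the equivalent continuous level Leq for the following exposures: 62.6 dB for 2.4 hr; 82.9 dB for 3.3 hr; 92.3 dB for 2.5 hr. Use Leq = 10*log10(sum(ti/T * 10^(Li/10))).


T_total = 2.4 + 3.3 + 2.5 = 8.2 hr
(2.4/8.2) * 10^(62.6/10) = 532595
(3.3/8.2) * 10^(82.9/10) = 7.84694e+07
(2.5/8.2) * 10^(92.3/10) = 5.17757e+08
Sum = 532595 + 7.84694e+07 + 5.17757e+08 = 5.96759e+08
Leq = 10*log10(5.96759e+08) = 87.758 dB


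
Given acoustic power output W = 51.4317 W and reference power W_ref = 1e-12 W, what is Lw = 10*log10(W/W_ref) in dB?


W / W_ref = 51.4317 / 1e-12 = 5.14317e+13
Lw = 10 * log10(5.14317e+13) = 137.11 dB


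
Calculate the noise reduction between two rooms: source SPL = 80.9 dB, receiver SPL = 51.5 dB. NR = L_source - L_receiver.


NR = L_source - L_receiver (difference between source and receiving room levels)
NR = 80.9 - 51.5 = 29.4 dB


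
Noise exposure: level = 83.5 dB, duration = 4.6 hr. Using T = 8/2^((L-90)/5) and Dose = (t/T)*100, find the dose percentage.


T_allowed = 8 / 2^((83.5 - 90)/5) = 19.6983 hr
Dose = 4.6 / 19.6983 * 100 = 23.352 %


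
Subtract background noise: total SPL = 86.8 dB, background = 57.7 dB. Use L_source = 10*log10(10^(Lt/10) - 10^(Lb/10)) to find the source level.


10^(86.8/10) = 4.7863e+08
10^(57.7/10) = 588844
Difference = 4.7863e+08 - 588844 = 4.78041e+08
L_source = 10*log10(4.78041e+08) = 86.795 dB


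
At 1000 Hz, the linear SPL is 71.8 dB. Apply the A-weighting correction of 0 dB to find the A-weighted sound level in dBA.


A-weighting table: 1000 Hz -> 0 dB correction
SPL_A = SPL + correction = 71.8 + (0) = 71.8 dBA


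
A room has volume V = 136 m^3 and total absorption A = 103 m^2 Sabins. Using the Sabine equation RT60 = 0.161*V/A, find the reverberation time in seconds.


RT60 = 0.161 * 136 / 103 = 0.21258 s


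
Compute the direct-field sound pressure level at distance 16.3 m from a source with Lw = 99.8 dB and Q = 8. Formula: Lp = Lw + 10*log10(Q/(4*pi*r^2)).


4*pi*r^2 = 4*pi*16.3^2 = 3338.76 m^2
Q / (4*pi*r^2) = 8 / 3338.76 = 0.0023961
Lp = 99.8 + 10*log10(0.0023961) = 73.595 dB


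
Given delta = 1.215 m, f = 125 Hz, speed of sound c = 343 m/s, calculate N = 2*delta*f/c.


N = 2*delta*f/c = 2*delta/lambda, where lambda = c/f
lambda = 343 / 125 = 2.744 m
N = 2 * 1.215 / 2.744 = 0.88557


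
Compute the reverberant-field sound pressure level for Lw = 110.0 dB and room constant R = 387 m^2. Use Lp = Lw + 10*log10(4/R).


4/R = 4/387 = 0.0103359
Lp = 110.0 + 10*log10(0.0103359) = 90.143 dB


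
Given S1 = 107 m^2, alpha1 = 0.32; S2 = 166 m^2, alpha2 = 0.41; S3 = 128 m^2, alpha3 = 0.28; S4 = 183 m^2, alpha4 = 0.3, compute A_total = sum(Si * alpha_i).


107 * 0.32 = 34.24
166 * 0.41 = 68.06
128 * 0.28 = 35.84
183 * 0.3 = 54.9
A_total = 34.24 + 68.06 + 35.84 + 54.9 = 193.04 m^2


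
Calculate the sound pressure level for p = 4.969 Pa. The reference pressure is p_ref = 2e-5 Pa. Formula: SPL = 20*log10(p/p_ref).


p / p_ref = 4.969 / 2e-5 = 248450
SPL = 20 * log10(248450) = 107.9 dB


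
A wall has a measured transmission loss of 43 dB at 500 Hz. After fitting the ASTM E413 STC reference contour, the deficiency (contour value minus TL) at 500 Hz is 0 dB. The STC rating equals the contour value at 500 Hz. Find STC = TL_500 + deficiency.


By ASTM E413, STC = value of the fitted reference contour at 500 Hz.
Contour value at 500 Hz = TL_500 + deficiency = 43 + 0 = 43
STC = 43


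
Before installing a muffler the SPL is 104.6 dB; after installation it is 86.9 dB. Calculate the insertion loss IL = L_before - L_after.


Insertion loss = SPL without muffler - SPL with muffler
IL = 104.6 - 86.9 = 17.7 dB


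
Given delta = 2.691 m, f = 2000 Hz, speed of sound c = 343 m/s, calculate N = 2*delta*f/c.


N = 2*delta*f/c = 2*delta/lambda, where lambda = c/f
lambda = 343 / 2000 = 0.1715 m
N = 2 * 2.691 / 0.1715 = 31.382


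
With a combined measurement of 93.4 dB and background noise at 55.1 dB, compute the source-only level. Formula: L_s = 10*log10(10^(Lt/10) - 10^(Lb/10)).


10^(93.4/10) = 2.18776e+09
10^(55.1/10) = 323594
Difference = 2.18776e+09 - 323594 = 2.18744e+09
L_source = 10*log10(2.18744e+09) = 93.399 dB


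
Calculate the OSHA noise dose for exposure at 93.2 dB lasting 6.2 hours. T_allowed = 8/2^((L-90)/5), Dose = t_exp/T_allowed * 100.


T_allowed = 8 / 2^((93.2 - 90)/5) = 5.1337 hr
Dose = 6.2 / 5.1337 * 100 = 120.77 %


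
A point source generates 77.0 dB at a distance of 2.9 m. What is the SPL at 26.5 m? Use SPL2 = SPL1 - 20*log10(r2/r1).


r2/r1 = 26.5/2.9 = 9.13793
Correction = 20*log10(9.13793) = 19.217 dB
SPL2 = 77.0 - 19.217 = 57.783 dB


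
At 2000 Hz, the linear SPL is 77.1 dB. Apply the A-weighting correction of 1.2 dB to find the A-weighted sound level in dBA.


A-weighting table: 2000 Hz -> 1.2 dB correction
SPL_A = SPL + correction = 77.1 + (1.2) = 78.3 dBA


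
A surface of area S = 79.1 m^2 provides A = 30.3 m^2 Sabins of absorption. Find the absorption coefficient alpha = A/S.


Absorption coefficient = absorbed power / incident power
alpha = A / S = 30.3 / 79.1 = 0.38306


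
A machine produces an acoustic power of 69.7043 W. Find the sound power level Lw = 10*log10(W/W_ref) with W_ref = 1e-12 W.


W / W_ref = 69.7043 / 1e-12 = 6.97043e+13
Lw = 10 * log10(6.97043e+13) = 138.43 dB


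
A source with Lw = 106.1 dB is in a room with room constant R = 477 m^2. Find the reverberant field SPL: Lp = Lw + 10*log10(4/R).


4/R = 4/477 = 0.00838574
Lp = 106.1 + 10*log10(0.00838574) = 85.335 dB


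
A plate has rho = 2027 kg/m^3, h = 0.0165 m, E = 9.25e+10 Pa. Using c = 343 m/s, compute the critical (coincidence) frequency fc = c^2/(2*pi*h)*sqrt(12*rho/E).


12*rho/E = 12*2027/9.25e+10 = 2.62962e-07
sqrt(12*rho/E) = sqrt(2.62962e-07) = 0.000512798
c^2/(2*pi*h) = 343^2/(2*pi*0.0165) = 1.13481e+06
fc = 1.13481e+06 * 0.000512798 = 581.93 Hz


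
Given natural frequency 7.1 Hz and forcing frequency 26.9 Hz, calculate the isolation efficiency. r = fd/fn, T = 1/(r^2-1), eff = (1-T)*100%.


r = 26.9 / 7.1 = 3.78873
r^2 - 1 = 3.78873^2 - 1 = 13.3545
T = 1/13.3545 = 0.0748811
Efficiency = (1 - 0.0748811)*100 = 92.512 %


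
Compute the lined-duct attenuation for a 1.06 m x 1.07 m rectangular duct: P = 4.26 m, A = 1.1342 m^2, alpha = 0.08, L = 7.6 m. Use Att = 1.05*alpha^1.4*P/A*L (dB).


alpha^1.4 = 0.08^1.4 = 0.029129
Attenuation rate = 1.05 * alpha^1.4 * P / A
= 1.05 * 0.029129 * 4.26 / 1.1342 = 0.114877 dB/m
Total Att = 0.114877 * 7.6 = 0.87307 dB


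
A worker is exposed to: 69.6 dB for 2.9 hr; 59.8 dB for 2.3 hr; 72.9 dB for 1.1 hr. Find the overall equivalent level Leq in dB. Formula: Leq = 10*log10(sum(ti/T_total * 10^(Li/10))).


T_total = 2.9 + 2.3 + 1.1 = 6.3 hr
(2.9/6.3) * 10^(69.6/10) = 4.19815e+06
(2.3/6.3) * 10^(59.8/10) = 348648
(1.1/6.3) * 10^(72.9/10) = 3.40449e+06
Sum = 4.19815e+06 + 348648 + 3.40449e+06 = 7.95129e+06
Leq = 10*log10(7.95129e+06) = 69.004 dB


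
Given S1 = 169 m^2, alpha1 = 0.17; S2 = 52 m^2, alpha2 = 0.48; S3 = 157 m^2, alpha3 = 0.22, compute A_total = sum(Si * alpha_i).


169 * 0.17 = 28.73
52 * 0.48 = 24.96
157 * 0.22 = 34.54
A_total = 28.73 + 24.96 + 34.54 = 88.23 m^2


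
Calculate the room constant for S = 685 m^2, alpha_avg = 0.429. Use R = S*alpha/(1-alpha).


R = 685 * 0.429 / (1 - 0.429) = 514.65 m^2


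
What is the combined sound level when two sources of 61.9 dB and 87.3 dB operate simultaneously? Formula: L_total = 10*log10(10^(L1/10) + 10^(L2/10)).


10^(61.9/10) = 1.54882e+06
10^(87.3/10) = 5.37032e+08
Sum = 1.54882e+06 + 5.37032e+08 = 5.38581e+08
L_total = 10*log10(5.38581e+08) = 87.313 dB


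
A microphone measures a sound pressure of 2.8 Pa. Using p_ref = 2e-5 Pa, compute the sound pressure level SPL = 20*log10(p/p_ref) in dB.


p / p_ref = 2.8 / 2e-5 = 140000
SPL = 20 * log10(140000) = 102.92 dB


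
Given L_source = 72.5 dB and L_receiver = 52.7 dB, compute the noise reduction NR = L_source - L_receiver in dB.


NR = L_source - L_receiver (difference between source and receiving room levels)
NR = 72.5 - 52.7 = 19.8 dB


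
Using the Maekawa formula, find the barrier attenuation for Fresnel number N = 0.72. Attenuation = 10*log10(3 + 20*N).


3 + 20*N = 3 + 20*0.72 = 17.4
Att = 10*log10(17.4) = 12.405 dB


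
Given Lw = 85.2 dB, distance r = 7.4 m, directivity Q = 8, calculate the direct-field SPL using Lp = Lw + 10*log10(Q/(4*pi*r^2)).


4*pi*r^2 = 4*pi*7.4^2 = 688.134 m^2
Q / (4*pi*r^2) = 8 / 688.134 = 0.0116256
Lp = 85.2 + 10*log10(0.0116256) = 65.854 dB


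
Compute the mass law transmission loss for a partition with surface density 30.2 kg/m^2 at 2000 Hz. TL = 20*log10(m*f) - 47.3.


m * f = 30.2 * 2000 = 60400
20*log10(60400) = 95.6207 dB
TL = 95.6207 - 47.3 = 48.321 dB


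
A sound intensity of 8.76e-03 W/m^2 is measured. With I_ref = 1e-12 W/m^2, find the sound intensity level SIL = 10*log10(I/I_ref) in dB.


I / I_ref = 8.76e-03 / 1e-12 = 8.76e+09
SIL = 10 * log10(8.76e+09) = 99.425 dB


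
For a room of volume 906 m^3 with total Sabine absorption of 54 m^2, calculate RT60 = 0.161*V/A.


RT60 = 0.161 * 906 / 54 = 2.7012 s


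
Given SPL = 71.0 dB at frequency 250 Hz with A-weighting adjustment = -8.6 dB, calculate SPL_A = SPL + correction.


A-weighting table: 250 Hz -> -8.6 dB correction
SPL_A = SPL + correction = 71.0 + (-8.6) = 62.4 dBA


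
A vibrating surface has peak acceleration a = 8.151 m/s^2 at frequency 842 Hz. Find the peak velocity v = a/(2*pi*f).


omega = 2*pi*f = 2*pi*842 = 5290.44 rad/s
v = a / omega = 8.151 / 5290.44 = 0.0015407 m/s


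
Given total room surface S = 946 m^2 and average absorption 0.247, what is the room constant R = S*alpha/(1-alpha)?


R = 946 * 0.247 / (1 - 0.247) = 310.31 m^2


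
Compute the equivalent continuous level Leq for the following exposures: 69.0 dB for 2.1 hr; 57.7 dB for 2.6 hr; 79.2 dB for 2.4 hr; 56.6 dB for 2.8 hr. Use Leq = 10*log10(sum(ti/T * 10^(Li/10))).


T_total = 2.1 + 2.6 + 2.4 + 2.8 = 9.9 hr
(2.1/9.9) * 10^(69.0/10) = 1.68494e+06
(2.6/9.9) * 10^(57.7/10) = 154646
(2.4/9.9) * 10^(79.2/10) = 2.0164e+07
(2.8/9.9) * 10^(56.6/10) = 129277
Sum = 1.68494e+06 + 154646 + 2.0164e+07 + 129277 = 2.21329e+07
Leq = 10*log10(2.21329e+07) = 73.45 dB


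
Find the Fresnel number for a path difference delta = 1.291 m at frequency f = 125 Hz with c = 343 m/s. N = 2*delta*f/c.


N = 2*delta*f/c = 2*delta/lambda, where lambda = c/f
lambda = 343 / 125 = 2.744 m
N = 2 * 1.291 / 2.744 = 0.94096


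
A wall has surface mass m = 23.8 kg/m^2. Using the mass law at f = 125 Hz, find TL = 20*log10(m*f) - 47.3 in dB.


m * f = 23.8 * 125 = 2975
20*log10(2975) = 69.4697 dB
TL = 69.4697 - 47.3 = 22.17 dB


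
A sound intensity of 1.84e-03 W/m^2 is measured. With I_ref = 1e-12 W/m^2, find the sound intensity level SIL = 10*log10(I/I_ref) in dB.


I / I_ref = 1.84e-03 / 1e-12 = 1.84e+09
SIL = 10 * log10(1.84e+09) = 92.648 dB


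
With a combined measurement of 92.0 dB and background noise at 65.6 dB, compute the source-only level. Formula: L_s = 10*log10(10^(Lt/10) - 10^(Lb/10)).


10^(92.0/10) = 1.58489e+09
10^(65.6/10) = 3.63078e+06
Difference = 1.58489e+09 - 3.63078e+06 = 1.58126e+09
L_source = 10*log10(1.58126e+09) = 91.99 dB


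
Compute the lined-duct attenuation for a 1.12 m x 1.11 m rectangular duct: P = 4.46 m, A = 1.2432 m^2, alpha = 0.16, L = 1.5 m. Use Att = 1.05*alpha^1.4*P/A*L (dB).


alpha^1.4 = 0.16^1.4 = 0.076872
Attenuation rate = 1.05 * alpha^1.4 * P / A
= 1.05 * 0.076872 * 4.46 / 1.2432 = 0.289569 dB/m
Total Att = 0.289569 * 1.5 = 0.43435 dB


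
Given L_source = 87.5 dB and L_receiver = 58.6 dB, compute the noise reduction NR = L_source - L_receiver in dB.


NR = L_source - L_receiver (difference between source and receiving room levels)
NR = 87.5 - 58.6 = 28.9 dB


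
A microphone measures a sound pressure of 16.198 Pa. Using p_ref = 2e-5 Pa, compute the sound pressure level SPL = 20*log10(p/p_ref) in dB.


p / p_ref = 16.198 / 2e-5 = 809900
SPL = 20 * log10(809900) = 118.17 dB


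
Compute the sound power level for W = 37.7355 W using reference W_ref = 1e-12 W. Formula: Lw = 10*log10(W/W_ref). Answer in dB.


W / W_ref = 37.7355 / 1e-12 = 3.77355e+13
Lw = 10 * log10(3.77355e+13) = 135.77 dB


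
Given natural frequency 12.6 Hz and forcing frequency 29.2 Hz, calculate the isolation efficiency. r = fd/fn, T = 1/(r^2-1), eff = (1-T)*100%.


r = 29.2 / 12.6 = 2.31746
r^2 - 1 = 2.31746^2 - 1 = 4.37062
T = 1/4.37062 = 0.2288
Efficiency = (1 - 0.2288)*100 = 77.12 %


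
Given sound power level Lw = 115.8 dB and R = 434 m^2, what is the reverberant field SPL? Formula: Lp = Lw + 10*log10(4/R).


4/R = 4/434 = 0.00921659
Lp = 115.8 + 10*log10(0.00921659) = 95.446 dB


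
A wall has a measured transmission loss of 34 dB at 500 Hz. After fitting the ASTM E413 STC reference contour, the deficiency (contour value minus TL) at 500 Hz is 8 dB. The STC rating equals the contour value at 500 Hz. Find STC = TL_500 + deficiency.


By ASTM E413, STC = value of the fitted reference contour at 500 Hz.
Contour value at 500 Hz = TL_500 + deficiency = 34 + 8 = 42
STC = 42


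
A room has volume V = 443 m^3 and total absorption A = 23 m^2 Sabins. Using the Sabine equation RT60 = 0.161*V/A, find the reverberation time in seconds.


RT60 = 0.161 * 443 / 23 = 3.101 s


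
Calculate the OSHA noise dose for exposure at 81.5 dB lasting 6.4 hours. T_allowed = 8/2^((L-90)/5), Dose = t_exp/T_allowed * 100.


T_allowed = 8 / 2^((81.5 - 90)/5) = 25.9921 hr
Dose = 6.4 / 25.9921 * 100 = 24.623 %


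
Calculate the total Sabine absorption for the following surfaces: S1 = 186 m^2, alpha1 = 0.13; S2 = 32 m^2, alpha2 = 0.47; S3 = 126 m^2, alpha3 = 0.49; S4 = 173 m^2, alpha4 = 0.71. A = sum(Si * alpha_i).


186 * 0.13 = 24.18
32 * 0.47 = 15.04
126 * 0.49 = 61.74
173 * 0.71 = 122.83
A_total = 24.18 + 15.04 + 61.74 + 122.83 = 223.79 m^2


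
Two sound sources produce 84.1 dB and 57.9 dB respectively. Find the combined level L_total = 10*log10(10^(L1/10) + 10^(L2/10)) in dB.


10^(84.1/10) = 2.5704e+08
10^(57.9/10) = 616595
Sum = 2.5704e+08 + 616595 = 2.57657e+08
L_total = 10*log10(2.57657e+08) = 84.11 dB


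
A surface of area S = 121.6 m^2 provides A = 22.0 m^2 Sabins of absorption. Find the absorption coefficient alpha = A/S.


Absorption coefficient = absorbed power / incident power
alpha = A / S = 22.0 / 121.6 = 0.18092


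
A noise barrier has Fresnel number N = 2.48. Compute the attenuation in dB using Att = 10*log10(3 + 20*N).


3 + 20*N = 3 + 20*2.48 = 52.6
Att = 10*log10(52.6) = 17.21 dB


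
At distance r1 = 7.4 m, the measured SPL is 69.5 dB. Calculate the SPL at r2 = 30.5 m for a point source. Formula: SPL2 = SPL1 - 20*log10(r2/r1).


r2/r1 = 30.5/7.4 = 4.12162
Correction = 20*log10(4.12162) = 12.3014 dB
SPL2 = 69.5 - 12.3014 = 57.199 dB


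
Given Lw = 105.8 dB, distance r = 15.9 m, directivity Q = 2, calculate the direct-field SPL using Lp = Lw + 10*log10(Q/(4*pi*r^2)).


4*pi*r^2 = 4*pi*15.9^2 = 3176.9 m^2
Q / (4*pi*r^2) = 2 / 3176.9 = 0.000629545
Lp = 105.8 + 10*log10(0.000629545) = 73.79 dB


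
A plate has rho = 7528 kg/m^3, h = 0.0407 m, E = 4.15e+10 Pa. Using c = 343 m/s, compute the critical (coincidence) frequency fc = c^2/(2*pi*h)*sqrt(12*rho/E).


12*rho/E = 12*7528/4.15e+10 = 2.17677e-06
sqrt(12*rho/E) = sqrt(2.17677e-06) = 0.00147539
c^2/(2*pi*h) = 343^2/(2*pi*0.0407) = 460059
fc = 460059 * 0.00147539 = 678.77 Hz


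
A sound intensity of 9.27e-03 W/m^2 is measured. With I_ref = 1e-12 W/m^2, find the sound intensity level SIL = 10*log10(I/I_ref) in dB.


I / I_ref = 9.27e-03 / 1e-12 = 9.27e+09
SIL = 10 * log10(9.27e+09) = 99.671 dB


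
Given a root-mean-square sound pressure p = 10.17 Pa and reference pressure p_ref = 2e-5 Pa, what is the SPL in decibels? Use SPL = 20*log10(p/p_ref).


p / p_ref = 10.17 / 2e-5 = 508500
SPL = 20 * log10(508500) = 114.13 dB


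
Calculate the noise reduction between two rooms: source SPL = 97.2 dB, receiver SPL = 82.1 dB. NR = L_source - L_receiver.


NR = L_source - L_receiver (difference between source and receiving room levels)
NR = 97.2 - 82.1 = 15.1 dB


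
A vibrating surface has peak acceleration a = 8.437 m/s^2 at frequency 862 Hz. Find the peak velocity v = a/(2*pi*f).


omega = 2*pi*f = 2*pi*862 = 5416.11 rad/s
v = a / omega = 8.437 / 5416.11 = 0.0015578 m/s


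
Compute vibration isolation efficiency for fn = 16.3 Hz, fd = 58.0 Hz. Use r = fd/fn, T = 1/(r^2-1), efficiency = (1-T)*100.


r = 58.0 / 16.3 = 3.55828
r^2 - 1 = 3.55828^2 - 1 = 11.6614
T = 1/11.6614 = 0.085753
Efficiency = (1 - 0.085753)*100 = 91.425 %


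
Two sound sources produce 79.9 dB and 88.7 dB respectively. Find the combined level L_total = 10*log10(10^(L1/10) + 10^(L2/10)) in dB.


10^(79.9/10) = 9.77237e+07
10^(88.7/10) = 7.4131e+08
Sum = 9.77237e+07 + 7.4131e+08 = 8.39034e+08
L_total = 10*log10(8.39034e+08) = 89.238 dB


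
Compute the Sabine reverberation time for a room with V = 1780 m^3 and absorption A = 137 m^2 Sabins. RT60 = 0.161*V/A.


RT60 = 0.161 * 1780 / 137 = 2.0918 s


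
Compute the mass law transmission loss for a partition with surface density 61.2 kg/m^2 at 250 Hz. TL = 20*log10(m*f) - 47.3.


m * f = 61.2 * 250 = 15300
20*log10(15300) = 83.6938 dB
TL = 83.6938 - 47.3 = 36.394 dB


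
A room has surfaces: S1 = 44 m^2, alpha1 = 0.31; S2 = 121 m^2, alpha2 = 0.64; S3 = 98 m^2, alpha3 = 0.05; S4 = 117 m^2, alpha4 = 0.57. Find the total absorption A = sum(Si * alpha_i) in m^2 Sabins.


44 * 0.31 = 13.64
121 * 0.64 = 77.44
98 * 0.05 = 4.9
117 * 0.57 = 66.69
A_total = 13.64 + 77.44 + 4.9 + 66.69 = 162.67 m^2


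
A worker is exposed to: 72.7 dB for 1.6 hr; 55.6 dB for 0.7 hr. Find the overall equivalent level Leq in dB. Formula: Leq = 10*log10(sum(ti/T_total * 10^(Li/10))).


T_total = 1.6 + 0.7 = 2.3 hr
(1.6/2.3) * 10^(72.7/10) = 1.29536e+07
(0.7/2.3) * 10^(55.6/10) = 110502
Sum = 1.29536e+07 + 110502 = 1.30641e+07
Leq = 10*log10(1.30641e+07) = 71.161 dB


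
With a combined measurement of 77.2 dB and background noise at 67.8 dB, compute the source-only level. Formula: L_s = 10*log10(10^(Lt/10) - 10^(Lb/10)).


10^(77.2/10) = 5.24807e+07
10^(67.8/10) = 6.0256e+06
Difference = 5.24807e+07 - 6.0256e+06 = 4.64551e+07
L_source = 10*log10(4.64551e+07) = 76.67 dB


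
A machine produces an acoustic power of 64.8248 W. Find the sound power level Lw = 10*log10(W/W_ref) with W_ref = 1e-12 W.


W / W_ref = 64.8248 / 1e-12 = 6.48248e+13
Lw = 10 * log10(6.48248e+13) = 138.12 dB


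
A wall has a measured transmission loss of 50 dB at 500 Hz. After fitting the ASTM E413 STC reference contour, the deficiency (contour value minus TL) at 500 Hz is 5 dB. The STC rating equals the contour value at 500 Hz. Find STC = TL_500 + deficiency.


By ASTM E413, STC = value of the fitted reference contour at 500 Hz.
Contour value at 500 Hz = TL_500 + deficiency = 50 + 5 = 55
STC = 55


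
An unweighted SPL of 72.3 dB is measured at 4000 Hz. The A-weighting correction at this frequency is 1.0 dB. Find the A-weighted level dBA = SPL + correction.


A-weighting table: 4000 Hz -> 1.0 dB correction
SPL_A = SPL + correction = 72.3 + (1.0) = 73.3 dBA


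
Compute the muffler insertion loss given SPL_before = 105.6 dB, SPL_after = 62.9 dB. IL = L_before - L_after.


Insertion loss = SPL without muffler - SPL with muffler
IL = 105.6 - 62.9 = 42.7 dB


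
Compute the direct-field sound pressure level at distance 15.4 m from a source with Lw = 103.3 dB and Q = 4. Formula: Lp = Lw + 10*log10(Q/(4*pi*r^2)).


4*pi*r^2 = 4*pi*15.4^2 = 2980.24 m^2
Q / (4*pi*r^2) = 4 / 2980.24 = 0.00134217
Lp = 103.3 + 10*log10(0.00134217) = 74.578 dB


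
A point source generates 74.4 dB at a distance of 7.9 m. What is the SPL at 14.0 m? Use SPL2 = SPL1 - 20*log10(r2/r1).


r2/r1 = 14.0/7.9 = 1.77215
Correction = 20*log10(1.77215) = 4.97001 dB
SPL2 = 74.4 - 4.97001 = 69.43 dB


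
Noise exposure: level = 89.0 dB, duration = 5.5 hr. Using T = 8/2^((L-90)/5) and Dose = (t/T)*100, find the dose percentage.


T_allowed = 8 / 2^((89.0 - 90)/5) = 9.18959 hr
Dose = 5.5 / 9.18959 * 100 = 59.85 %


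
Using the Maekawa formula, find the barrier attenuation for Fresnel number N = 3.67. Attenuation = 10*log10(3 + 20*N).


3 + 20*N = 3 + 20*3.67 = 76.4
Att = 10*log10(76.4) = 18.831 dB


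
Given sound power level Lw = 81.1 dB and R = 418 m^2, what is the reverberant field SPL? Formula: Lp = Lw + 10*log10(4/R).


4/R = 4/418 = 0.00956938
Lp = 81.1 + 10*log10(0.00956938) = 60.909 dB


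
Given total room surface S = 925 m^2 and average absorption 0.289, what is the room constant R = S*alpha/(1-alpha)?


R = 925 * 0.289 / (1 - 0.289) = 375.98 m^2


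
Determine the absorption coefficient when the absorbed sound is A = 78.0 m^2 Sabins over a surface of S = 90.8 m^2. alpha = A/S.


Absorption coefficient = absorbed power / incident power
alpha = A / S = 78.0 / 90.8 = 0.85903


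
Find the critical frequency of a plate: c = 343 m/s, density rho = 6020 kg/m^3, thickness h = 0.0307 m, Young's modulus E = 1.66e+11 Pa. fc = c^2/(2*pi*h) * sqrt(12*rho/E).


12*rho/E = 12*6020/1.66e+11 = 4.35181e-07
sqrt(12*rho/E) = sqrt(4.35181e-07) = 0.000659682
c^2/(2*pi*h) = 343^2/(2*pi*0.0307) = 609916
fc = 609916 * 0.000659682 = 402.35 Hz


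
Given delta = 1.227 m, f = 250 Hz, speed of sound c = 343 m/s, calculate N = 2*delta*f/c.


N = 2*delta*f/c = 2*delta/lambda, where lambda = c/f
lambda = 343 / 250 = 1.372 m
N = 2 * 1.227 / 1.372 = 1.7886


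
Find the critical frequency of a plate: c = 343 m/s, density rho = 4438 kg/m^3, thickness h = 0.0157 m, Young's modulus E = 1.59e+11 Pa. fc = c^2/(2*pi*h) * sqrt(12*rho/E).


12*rho/E = 12*4438/1.59e+11 = 3.34943e-07
sqrt(12*rho/E) = sqrt(3.34943e-07) = 0.000578743
c^2/(2*pi*h) = 343^2/(2*pi*0.0157) = 1.19264e+06
fc = 1.19264e+06 * 0.000578743 = 690.23 Hz


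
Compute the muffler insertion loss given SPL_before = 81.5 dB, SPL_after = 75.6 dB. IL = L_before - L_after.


Insertion loss = SPL without muffler - SPL with muffler
IL = 81.5 - 75.6 = 5.9 dB


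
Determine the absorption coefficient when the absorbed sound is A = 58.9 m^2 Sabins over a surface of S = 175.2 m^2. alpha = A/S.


Absorption coefficient = absorbed power / incident power
alpha = A / S = 58.9 / 175.2 = 0.33619


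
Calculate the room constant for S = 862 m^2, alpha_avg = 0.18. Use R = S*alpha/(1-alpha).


R = 862 * 0.18 / (1 - 0.18) = 189.22 m^2


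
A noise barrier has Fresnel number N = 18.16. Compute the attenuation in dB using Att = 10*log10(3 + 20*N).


3 + 20*N = 3 + 20*18.16 = 366.2
Att = 10*log10(366.2) = 25.637 dB


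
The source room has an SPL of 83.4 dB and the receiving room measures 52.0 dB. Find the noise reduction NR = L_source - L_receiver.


NR = L_source - L_receiver (difference between source and receiving room levels)
NR = 83.4 - 52.0 = 31.4 dB


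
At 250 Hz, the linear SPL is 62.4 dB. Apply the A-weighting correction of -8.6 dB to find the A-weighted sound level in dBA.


A-weighting table: 250 Hz -> -8.6 dB correction
SPL_A = SPL + correction = 62.4 + (-8.6) = 53.8 dBA


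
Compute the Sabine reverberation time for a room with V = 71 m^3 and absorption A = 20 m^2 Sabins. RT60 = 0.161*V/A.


RT60 = 0.161 * 71 / 20 = 0.57155 s


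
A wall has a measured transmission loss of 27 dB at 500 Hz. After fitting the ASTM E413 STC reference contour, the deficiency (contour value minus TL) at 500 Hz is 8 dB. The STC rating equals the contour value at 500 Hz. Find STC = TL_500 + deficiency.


By ASTM E413, STC = value of the fitted reference contour at 500 Hz.
Contour value at 500 Hz = TL_500 + deficiency = 27 + 8 = 35
STC = 35


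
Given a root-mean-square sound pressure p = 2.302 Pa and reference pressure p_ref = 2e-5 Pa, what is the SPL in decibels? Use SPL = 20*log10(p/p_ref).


p / p_ref = 2.302 / 2e-5 = 115100
SPL = 20 * log10(115100) = 101.22 dB


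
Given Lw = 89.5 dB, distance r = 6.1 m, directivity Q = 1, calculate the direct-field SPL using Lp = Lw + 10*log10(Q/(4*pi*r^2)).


4*pi*r^2 = 4*pi*6.1^2 = 467.595 m^2
Q / (4*pi*r^2) = 1 / 467.595 = 0.0021386
Lp = 89.5 + 10*log10(0.0021386) = 62.801 dB


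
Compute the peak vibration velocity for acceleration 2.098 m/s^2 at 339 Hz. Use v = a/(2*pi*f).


omega = 2*pi*f = 2*pi*339 = 2130 rad/s
v = a / omega = 2.098 / 2130 = 0.00098498 m/s


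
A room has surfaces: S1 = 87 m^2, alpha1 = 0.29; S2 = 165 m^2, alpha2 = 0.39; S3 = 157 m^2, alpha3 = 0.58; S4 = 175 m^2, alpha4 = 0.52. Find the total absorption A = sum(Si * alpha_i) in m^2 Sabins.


87 * 0.29 = 25.23
165 * 0.39 = 64.35
157 * 0.58 = 91.06
175 * 0.52 = 91
A_total = 25.23 + 64.35 + 91.06 + 91 = 271.64 m^2


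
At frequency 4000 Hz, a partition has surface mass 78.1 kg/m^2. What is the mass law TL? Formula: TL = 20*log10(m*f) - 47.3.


m * f = 78.1 * 4000 = 312400
20*log10(312400) = 109.894 dB
TL = 109.894 - 47.3 = 62.594 dB


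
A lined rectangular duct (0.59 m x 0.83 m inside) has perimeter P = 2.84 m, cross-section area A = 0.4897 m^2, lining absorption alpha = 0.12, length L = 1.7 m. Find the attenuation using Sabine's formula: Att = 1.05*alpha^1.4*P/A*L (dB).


alpha^1.4 = 0.12^1.4 = 0.0513871
Attenuation rate = 1.05 * alpha^1.4 * P / A
= 1.05 * 0.0513871 * 2.84 / 0.4897 = 0.312919 dB/m
Total Att = 0.312919 * 1.7 = 0.53196 dB


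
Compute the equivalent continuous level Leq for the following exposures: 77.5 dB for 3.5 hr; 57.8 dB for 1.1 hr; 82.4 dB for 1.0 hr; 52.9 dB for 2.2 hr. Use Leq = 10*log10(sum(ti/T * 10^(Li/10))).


T_total = 3.5 + 1.1 + 1.0 + 2.2 = 7.8 hr
(3.5/7.8) * 10^(77.5/10) = 2.52333e+07
(1.1/7.8) * 10^(57.8/10) = 84976.4
(1.0/7.8) * 10^(82.4/10) = 2.22795e+07
(2.2/7.8) * 10^(52.9/10) = 54995.6
Sum = 2.52333e+07 + 84976.4 + 2.22795e+07 + 54995.6 = 4.76528e+07
Leq = 10*log10(4.76528e+07) = 76.781 dB


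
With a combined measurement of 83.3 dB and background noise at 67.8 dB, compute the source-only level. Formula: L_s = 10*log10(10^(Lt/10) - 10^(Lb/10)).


10^(83.3/10) = 2.13796e+08
10^(67.8/10) = 6.0256e+06
Difference = 2.13796e+08 - 6.0256e+06 = 2.0777e+08
L_source = 10*log10(2.0777e+08) = 83.176 dB


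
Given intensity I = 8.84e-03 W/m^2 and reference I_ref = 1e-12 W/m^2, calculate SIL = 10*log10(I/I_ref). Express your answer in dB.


I / I_ref = 8.84e-03 / 1e-12 = 8.84e+09
SIL = 10 * log10(8.84e+09) = 99.465 dB


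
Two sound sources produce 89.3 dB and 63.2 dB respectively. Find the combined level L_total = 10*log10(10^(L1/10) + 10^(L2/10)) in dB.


10^(89.3/10) = 8.51138e+08
10^(63.2/10) = 2.0893e+06
Sum = 8.51138e+08 + 2.0893e+06 = 8.53227e+08
L_total = 10*log10(8.53227e+08) = 89.311 dB


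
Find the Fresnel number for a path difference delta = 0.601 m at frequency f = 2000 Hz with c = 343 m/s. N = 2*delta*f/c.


N = 2*delta*f/c = 2*delta/lambda, where lambda = c/f
lambda = 343 / 2000 = 0.1715 m
N = 2 * 0.601 / 0.1715 = 7.0087


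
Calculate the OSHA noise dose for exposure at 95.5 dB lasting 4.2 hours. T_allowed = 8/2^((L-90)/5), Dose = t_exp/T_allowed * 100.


T_allowed = 8 / 2^((95.5 - 90)/5) = 3.73213 hr
Dose = 4.2 / 3.73213 * 100 = 112.54 %


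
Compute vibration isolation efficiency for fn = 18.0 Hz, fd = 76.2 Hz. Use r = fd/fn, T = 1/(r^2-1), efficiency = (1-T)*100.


r = 76.2 / 18.0 = 4.23333
r^2 - 1 = 4.23333^2 - 1 = 16.9211
T = 1/16.9211 = 0.0590978
Efficiency = (1 - 0.0590978)*100 = 94.09 %


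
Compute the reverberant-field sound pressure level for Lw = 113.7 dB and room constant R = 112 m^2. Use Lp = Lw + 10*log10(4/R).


4/R = 4/112 = 0.0357143
Lp = 113.7 + 10*log10(0.0357143) = 99.228 dB


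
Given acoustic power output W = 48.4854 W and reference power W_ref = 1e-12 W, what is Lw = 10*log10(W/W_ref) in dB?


W / W_ref = 48.4854 / 1e-12 = 4.84854e+13
Lw = 10 * log10(4.84854e+13) = 136.86 dB


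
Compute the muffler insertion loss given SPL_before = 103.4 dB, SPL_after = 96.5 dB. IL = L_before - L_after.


Insertion loss = SPL without muffler - SPL with muffler
IL = 103.4 - 96.5 = 6.9 dB


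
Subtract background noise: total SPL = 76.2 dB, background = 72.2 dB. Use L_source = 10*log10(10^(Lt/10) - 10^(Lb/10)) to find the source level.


10^(76.2/10) = 4.16869e+07
10^(72.2/10) = 1.65959e+07
Difference = 4.16869e+07 - 1.65959e+07 = 2.5091e+07
L_source = 10*log10(2.5091e+07) = 73.995 dB


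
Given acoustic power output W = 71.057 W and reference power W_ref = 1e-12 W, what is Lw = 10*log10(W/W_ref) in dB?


W / W_ref = 71.057 / 1e-12 = 7.1057e+13
Lw = 10 * log10(7.1057e+13) = 138.52 dB


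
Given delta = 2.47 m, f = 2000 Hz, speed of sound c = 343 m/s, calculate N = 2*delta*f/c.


N = 2*delta*f/c = 2*delta/lambda, where lambda = c/f
lambda = 343 / 2000 = 0.1715 m
N = 2 * 2.47 / 0.1715 = 28.805


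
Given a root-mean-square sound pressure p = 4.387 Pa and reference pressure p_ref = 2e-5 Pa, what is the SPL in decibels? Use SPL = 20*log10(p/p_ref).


p / p_ref = 4.387 / 2e-5 = 219350
SPL = 20 * log10(219350) = 106.82 dB


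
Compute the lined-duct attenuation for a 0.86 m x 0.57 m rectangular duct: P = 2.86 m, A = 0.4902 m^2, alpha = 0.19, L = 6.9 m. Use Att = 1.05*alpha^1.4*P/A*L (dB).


alpha^1.4 = 0.19^1.4 = 0.0977811
Attenuation rate = 1.05 * alpha^1.4 * P / A
= 1.05 * 0.0977811 * 2.86 / 0.4902 = 0.599014 dB/m
Total Att = 0.599014 * 6.9 = 4.1332 dB


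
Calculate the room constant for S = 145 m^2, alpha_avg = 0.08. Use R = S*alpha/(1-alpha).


R = 145 * 0.08 / (1 - 0.08) = 12.609 m^2


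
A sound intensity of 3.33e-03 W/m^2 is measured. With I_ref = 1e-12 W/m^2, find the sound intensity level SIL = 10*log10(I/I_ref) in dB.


I / I_ref = 3.33e-03 / 1e-12 = 3.33e+09
SIL = 10 * log10(3.33e+09) = 95.224 dB


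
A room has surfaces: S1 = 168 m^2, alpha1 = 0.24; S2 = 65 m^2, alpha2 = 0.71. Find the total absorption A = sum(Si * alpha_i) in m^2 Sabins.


168 * 0.24 = 40.32
65 * 0.71 = 46.15
A_total = 40.32 + 46.15 = 86.47 m^2


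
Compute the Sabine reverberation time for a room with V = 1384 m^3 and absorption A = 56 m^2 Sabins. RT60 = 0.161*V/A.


RT60 = 0.161 * 1384 / 56 = 3.979 s


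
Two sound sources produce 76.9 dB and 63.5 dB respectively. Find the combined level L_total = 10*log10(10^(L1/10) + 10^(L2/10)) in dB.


10^(76.9/10) = 4.89779e+07
10^(63.5/10) = 2.23872e+06
Sum = 4.89779e+07 + 2.23872e+06 = 5.12166e+07
L_total = 10*log10(5.12166e+07) = 77.094 dB


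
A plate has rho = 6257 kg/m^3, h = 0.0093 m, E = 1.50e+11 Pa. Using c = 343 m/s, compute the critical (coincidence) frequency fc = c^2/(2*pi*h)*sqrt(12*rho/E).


12*rho/E = 12*6257/1.50e+11 = 5.0056e-07
sqrt(12*rho/E) = sqrt(5.0056e-07) = 0.000707503
c^2/(2*pi*h) = 343^2/(2*pi*0.0093) = 2.01338e+06
fc = 2.01338e+06 * 0.000707503 = 1424.5 Hz


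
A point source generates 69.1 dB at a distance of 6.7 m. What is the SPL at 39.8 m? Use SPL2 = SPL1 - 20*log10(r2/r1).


r2/r1 = 39.8/6.7 = 5.9403
Correction = 20*log10(5.9403) = 15.4762 dB
SPL2 = 69.1 - 15.4762 = 53.624 dB


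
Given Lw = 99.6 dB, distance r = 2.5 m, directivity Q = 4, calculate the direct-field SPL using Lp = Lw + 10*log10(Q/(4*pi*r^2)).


4*pi*r^2 = 4*pi*2.5^2 = 78.5398 m^2
Q / (4*pi*r^2) = 4 / 78.5398 = 0.0509296
Lp = 99.6 + 10*log10(0.0509296) = 86.67 dB


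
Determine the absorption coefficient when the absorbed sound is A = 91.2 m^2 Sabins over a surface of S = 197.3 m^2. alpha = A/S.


Absorption coefficient = absorbed power / incident power
alpha = A / S = 91.2 / 197.3 = 0.46224


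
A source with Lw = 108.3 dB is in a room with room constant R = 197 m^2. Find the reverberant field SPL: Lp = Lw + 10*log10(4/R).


4/R = 4/197 = 0.0203046
Lp = 108.3 + 10*log10(0.0203046) = 91.376 dB


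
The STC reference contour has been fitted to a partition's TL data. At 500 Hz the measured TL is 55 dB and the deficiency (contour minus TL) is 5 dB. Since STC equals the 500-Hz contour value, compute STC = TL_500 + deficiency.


By ASTM E413, STC = value of the fitted reference contour at 500 Hz.
Contour value at 500 Hz = TL_500 + deficiency = 55 + 5 = 60
STC = 60


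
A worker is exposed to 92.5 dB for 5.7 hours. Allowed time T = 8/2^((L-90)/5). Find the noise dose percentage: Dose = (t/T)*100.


T_allowed = 8 / 2^((92.5 - 90)/5) = 5.65685 hr
Dose = 5.7 / 5.65685 * 100 = 100.76 %


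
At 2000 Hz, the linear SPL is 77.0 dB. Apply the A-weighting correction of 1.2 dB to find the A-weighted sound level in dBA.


A-weighting table: 2000 Hz -> 1.2 dB correction
SPL_A = SPL + correction = 77.0 + (1.2) = 78.2 dBA


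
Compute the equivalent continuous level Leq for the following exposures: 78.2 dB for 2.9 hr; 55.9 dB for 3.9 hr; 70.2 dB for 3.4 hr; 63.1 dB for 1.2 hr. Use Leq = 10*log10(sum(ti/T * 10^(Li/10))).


T_total = 2.9 + 3.9 + 3.4 + 1.2 = 11.4 hr
(2.9/11.4) * 10^(78.2/10) = 1.68071e+07
(3.9/11.4) * 10^(55.9/10) = 133094
(3.4/11.4) * 10^(70.2/10) = 3.12301e+06
(1.2/11.4) * 10^(63.1/10) = 214920
Sum = 1.68071e+07 + 133094 + 3.12301e+06 + 214920 = 2.02781e+07
Leq = 10*log10(2.02781e+07) = 73.07 dB


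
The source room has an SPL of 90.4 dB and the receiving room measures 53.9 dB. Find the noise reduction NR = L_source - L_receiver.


NR = L_source - L_receiver (difference between source and receiving room levels)
NR = 90.4 - 53.9 = 36.5 dB


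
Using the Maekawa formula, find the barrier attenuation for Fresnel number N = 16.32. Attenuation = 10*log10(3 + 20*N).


3 + 20*N = 3 + 20*16.32 = 329.4
Att = 10*log10(329.4) = 25.177 dB


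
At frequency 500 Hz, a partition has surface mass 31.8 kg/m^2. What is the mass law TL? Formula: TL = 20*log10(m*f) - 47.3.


m * f = 31.8 * 500 = 15900
20*log10(15900) = 84.0279 dB
TL = 84.0279 - 47.3 = 36.728 dB


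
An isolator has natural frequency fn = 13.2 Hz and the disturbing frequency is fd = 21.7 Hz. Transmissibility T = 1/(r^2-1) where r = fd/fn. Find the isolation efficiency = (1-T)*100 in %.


r = 21.7 / 13.2 = 1.64394
r^2 - 1 = 1.64394^2 - 1 = 1.70254
T = 1/1.70254 = 0.587358
Efficiency = (1 - 0.587358)*100 = 41.264 %


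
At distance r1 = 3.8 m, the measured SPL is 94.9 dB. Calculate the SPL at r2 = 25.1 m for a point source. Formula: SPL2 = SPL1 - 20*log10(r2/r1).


r2/r1 = 25.1/3.8 = 6.60526
Correction = 20*log10(6.60526) = 16.3978 dB
SPL2 = 94.9 - 16.3978 = 78.502 dB


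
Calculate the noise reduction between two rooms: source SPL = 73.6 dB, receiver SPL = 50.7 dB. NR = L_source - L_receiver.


NR = L_source - L_receiver (difference between source and receiving room levels)
NR = 73.6 - 50.7 = 22.9 dB


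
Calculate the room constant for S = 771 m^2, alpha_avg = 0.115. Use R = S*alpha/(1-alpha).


R = 771 * 0.115 / (1 - 0.115) = 100.19 m^2


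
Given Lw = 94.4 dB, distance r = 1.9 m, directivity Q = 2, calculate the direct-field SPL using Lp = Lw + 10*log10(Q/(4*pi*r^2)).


4*pi*r^2 = 4*pi*1.9^2 = 45.3646 m^2
Q / (4*pi*r^2) = 2 / 45.3646 = 0.0440872
Lp = 94.4 + 10*log10(0.0440872) = 80.843 dB


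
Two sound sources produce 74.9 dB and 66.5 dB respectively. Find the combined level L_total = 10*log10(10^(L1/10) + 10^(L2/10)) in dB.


10^(74.9/10) = 3.0903e+07
10^(66.5/10) = 4.46684e+06
Sum = 3.0903e+07 + 4.46684e+06 = 3.53698e+07
L_total = 10*log10(3.53698e+07) = 75.486 dB


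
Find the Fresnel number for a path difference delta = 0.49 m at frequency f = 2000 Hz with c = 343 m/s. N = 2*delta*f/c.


N = 2*delta*f/c = 2*delta/lambda, where lambda = c/f
lambda = 343 / 2000 = 0.1715 m
N = 2 * 0.49 / 0.1715 = 5.7143


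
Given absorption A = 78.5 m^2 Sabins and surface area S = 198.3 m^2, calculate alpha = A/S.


Absorption coefficient = absorbed power / incident power
alpha = A / S = 78.5 / 198.3 = 0.39586


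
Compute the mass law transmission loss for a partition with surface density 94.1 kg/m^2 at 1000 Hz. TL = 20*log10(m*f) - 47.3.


m * f = 94.1 * 1000 = 94100
20*log10(94100) = 99.4718 dB
TL = 99.4718 - 47.3 = 52.172 dB


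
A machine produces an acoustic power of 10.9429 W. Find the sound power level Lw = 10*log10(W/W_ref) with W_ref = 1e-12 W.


W / W_ref = 10.9429 / 1e-12 = 1.09429e+13
Lw = 10 * log10(1.09429e+13) = 130.39 dB


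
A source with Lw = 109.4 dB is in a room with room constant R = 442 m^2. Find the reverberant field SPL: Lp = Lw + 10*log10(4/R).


4/R = 4/442 = 0.00904977
Lp = 109.4 + 10*log10(0.00904977) = 88.966 dB


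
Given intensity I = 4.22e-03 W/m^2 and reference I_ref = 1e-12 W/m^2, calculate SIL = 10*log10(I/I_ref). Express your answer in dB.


I / I_ref = 4.22e-03 / 1e-12 = 4.22e+09
SIL = 10 * log10(4.22e+09) = 96.253 dB


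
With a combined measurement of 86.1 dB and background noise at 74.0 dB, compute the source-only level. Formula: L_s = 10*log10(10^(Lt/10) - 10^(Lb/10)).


10^(86.1/10) = 4.0738e+08
10^(74.0/10) = 2.51189e+07
Difference = 4.0738e+08 - 2.51189e+07 = 3.82261e+08
L_source = 10*log10(3.82261e+08) = 85.824 dB


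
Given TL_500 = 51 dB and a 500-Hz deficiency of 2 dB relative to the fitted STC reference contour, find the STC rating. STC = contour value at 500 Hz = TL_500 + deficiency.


By ASTM E413, STC = value of the fitted reference contour at 500 Hz.
Contour value at 500 Hz = TL_500 + deficiency = 51 + 2 = 53
STC = 53
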